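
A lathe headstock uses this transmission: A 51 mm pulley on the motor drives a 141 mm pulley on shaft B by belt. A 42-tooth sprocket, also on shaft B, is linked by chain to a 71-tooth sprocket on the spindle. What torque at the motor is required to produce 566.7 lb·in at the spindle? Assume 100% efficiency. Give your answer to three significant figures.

121 lb·in

Overall ratio R = 2.7647 × 1.6905 = 4.6737.
Input torque = output torque / R = 566.7 / 4.6737 = 121.25 lb·in.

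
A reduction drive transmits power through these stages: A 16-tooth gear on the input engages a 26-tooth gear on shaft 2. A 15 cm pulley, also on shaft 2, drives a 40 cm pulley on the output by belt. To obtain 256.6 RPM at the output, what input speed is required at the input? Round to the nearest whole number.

1112 RPM

Overall ratio R = 1.625 × 2.6667 = 4.3333.
Required input speed = output speed × R = 256.6 × 4.3333 = 1111.9 RPM.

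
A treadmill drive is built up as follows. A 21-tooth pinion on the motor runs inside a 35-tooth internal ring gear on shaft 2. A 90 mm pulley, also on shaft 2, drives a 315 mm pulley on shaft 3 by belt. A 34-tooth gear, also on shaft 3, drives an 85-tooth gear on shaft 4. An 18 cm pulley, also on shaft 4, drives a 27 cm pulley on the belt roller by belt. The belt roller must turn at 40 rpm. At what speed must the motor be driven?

875 rpm

Overall ratio R = 1.6667 × 3.5 × 2.5 × 1.5 = 21.875.
Required input speed = output speed × R = 40 × 21.875 = 875 rpm.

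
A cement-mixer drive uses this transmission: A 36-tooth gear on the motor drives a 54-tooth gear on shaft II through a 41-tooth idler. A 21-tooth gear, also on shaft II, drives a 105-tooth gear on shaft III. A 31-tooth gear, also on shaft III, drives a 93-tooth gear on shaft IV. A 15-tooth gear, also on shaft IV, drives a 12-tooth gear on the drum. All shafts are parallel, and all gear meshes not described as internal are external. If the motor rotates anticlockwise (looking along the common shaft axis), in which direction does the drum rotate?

clockwise

the motor → shaft II: driver → idler → driven is 2 external meshes, 2 reversals → CCW.
shaft II → shaft III: external mesh, 1 reversal → CW.
shaft III → shaft IV: external mesh, 1 reversal → CCW.
shaft IV → the drum: external mesh, 1 reversal → CW.
5 reversals in total — an odd number — so the drum turns opposite to the motor.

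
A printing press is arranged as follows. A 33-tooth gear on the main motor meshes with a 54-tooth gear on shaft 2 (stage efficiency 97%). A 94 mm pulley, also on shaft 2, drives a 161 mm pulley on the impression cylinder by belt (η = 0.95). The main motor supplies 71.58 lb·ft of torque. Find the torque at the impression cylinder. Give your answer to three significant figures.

Gear mesh: ratio = 54/33 = 1.6364; torque at shaft 2 = 71.58 × 1.6364 × 0.97 = 113.62 lb·ft.
Belt: ratio = 161/94 = 1.7128; torque at the impression cylinder = 113.62 × 1.7128 × 0.95 = 184.87 lb·ft.

185 lb·ft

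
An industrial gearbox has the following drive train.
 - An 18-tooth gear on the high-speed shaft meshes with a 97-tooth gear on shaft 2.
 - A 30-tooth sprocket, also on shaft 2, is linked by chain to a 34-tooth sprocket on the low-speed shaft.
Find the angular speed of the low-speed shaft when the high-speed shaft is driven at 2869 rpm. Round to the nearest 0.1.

the high-speed shaft → shaft 2 (gear mesh, 97/18): 2869 ÷ 5.3889 = 532.39 rpm
shaft 2 → the low-speed shaft (chain, 34/30): 532.39 ÷ 1.1333 = 469.76 rpm

469.8 rpm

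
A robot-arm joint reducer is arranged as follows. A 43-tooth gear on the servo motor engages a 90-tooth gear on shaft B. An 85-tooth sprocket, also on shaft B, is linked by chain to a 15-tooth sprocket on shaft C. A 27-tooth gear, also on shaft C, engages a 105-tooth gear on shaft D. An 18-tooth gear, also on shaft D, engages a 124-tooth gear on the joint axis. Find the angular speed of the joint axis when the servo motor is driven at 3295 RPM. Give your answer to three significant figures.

the servo motor → shaft B (gear mesh, 90/43): 3295 ÷ 2.093 = 1574.3 RPM
shaft B → shaft C (chain, 15/85): 1574.3 ÷ 0.17647 = 8920.9 RPM
shaft C → shaft D (gear mesh, 105/27): 8920.9 ÷ 3.8889 = 2293.9 RPM
shaft D → the joint axis (gear mesh, 124/18): 2293.9 ÷ 6.8889 = 332.99 RPM

333 RPM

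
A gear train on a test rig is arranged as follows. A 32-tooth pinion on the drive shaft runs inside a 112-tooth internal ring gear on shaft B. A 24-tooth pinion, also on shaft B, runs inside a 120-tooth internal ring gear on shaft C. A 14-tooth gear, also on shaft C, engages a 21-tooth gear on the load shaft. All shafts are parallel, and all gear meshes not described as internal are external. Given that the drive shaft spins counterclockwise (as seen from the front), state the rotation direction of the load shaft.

clockwise

the drive shaft → shaft B: internal mesh, same direction → CCW.
shaft B → shaft C: internal mesh, same direction → CCW.
shaft C → the load shaft: external mesh, 1 reversal → CW.
1 reversal in total — an odd number — so the load shaft turns opposite to the drive shaft.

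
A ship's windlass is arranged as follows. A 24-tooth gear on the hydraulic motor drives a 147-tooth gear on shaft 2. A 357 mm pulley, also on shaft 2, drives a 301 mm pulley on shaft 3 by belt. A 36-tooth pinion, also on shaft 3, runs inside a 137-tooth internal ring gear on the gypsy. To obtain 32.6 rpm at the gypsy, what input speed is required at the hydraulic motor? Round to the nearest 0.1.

Overall ratio R = 6.125 × 0.84314 × 3.8056 = 19.653.
Required input speed = output speed × R = 32.6 × 19.653 = 640.68 rpm.

640.7 rpm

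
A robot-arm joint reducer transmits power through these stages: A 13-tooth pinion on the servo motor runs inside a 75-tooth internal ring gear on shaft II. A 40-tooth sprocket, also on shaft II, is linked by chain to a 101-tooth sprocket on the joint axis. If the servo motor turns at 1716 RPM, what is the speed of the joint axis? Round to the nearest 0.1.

117.8 RPM

internal gear 75/13 = 5.7692 → 1716/5.7692 = 297.44 RPM
chain 101/40 = 2.525 → 297.44/2.525 = 117.8 RPM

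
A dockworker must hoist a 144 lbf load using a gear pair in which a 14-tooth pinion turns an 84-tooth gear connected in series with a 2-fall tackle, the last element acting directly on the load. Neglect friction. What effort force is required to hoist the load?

12 lbf

Gear pair MA = 84/14 = 6.
Block-and-tackle MA = number of supporting rope parts = 2.
Combined ideal MA = 6 × 2 = 12.
Effort = load / MA = 144 / 12 = 12 lbf.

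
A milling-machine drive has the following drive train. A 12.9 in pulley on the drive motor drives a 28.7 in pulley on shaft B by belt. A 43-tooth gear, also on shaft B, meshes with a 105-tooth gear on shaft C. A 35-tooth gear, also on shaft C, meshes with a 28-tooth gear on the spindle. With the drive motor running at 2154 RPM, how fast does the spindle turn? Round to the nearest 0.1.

495.6 RPM

Belt: ratio = 28.7/12.9 = 2.2248, so shaft B turns at 2154 / 2.2248 = 968.17 RPM.
Gear mesh: ratio = 105/43 = 2.4419, so shaft C turns at 968.17 / 2.4419 = 396.49 RPM.
Gear mesh: ratio = 28/35 = 0.8, so the spindle turns at 396.49 / 0.8 = 495.61 RPM.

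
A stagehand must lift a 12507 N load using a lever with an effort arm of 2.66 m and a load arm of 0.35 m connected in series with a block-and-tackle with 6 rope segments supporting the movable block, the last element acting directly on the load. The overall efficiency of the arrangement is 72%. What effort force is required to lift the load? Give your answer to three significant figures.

381 N

Lever MA = effort arm / load arm = 2.66/0.35 = 7.6.
Block-and-tackle MA = number of supporting rope parts = 6.
Combined ideal MA = 7.6 × 6 = 45.6.
Actual MA = 45.6 × 0.72 = 32.832.
Effort = load / actual MA = 12507 / 32.832 = 380.94 N.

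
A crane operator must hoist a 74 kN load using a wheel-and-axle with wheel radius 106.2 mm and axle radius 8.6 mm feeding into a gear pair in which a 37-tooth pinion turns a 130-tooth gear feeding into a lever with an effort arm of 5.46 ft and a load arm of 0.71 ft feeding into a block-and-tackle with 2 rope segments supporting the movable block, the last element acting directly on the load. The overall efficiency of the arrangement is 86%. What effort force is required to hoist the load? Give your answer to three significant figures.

Wheel-and-axle MA = R/r = 106.2/8.6 = 12.349.
Gear pair MA = 130/37 = 3.5135.
Lever MA = effort arm / load arm = 5.46/0.71 = 7.6901.
Block-and-tackle MA = number of supporting rope parts = 2.
Combined ideal MA = 12.349 × 3.5135 × 7.6901 × 2 = 667.32.
Actual MA = 667.32 × 0.86 = 573.89.
Effort = load / actual MA = 74 / 573.89 = 0.12894 kN.

0.129 kN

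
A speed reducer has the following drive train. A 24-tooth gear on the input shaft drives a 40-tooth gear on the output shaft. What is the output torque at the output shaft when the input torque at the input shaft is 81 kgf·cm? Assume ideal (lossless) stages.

135 kgf·cm

After the gear mesh (40/24): 81 × 1.6667 = 135 kgf·cm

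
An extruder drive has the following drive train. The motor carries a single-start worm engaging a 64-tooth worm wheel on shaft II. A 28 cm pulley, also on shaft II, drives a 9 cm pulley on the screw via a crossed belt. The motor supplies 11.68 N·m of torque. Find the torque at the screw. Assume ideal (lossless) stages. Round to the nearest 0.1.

worm 64/1 = 64 → τ = 11.68·64 = 747.52 N·m
belt 9/28 = 0.32143 → τ = 747.52·0.32143 = 240.27 N·m

240.3 N·m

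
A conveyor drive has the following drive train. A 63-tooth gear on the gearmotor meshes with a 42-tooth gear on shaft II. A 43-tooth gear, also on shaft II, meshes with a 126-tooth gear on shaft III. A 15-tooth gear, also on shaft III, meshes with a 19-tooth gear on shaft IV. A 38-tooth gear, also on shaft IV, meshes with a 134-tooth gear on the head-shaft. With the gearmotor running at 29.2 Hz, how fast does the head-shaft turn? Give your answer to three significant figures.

gear mesh 42/63 = 0.66667 → 29.2/0.66667 = 43.8 Hz
gear mesh 126/43 = 2.9302 → 43.8/2.9302 = 14.948 Hz
gear mesh 19/15 = 1.2667 → 14.948/1.2667 = 11.801 Hz
gear mesh 134/38 = 3.5263 → 11.801/3.5263 = 3.3465 Hz

3.35 Hz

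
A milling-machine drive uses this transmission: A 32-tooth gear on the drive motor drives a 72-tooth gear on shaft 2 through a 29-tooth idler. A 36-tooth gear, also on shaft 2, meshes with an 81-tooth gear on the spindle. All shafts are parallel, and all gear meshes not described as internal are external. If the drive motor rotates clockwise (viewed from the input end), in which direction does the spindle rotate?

counterclockwise

the drive motor → shaft 2: driver → idler → driven is 2 external meshes, 2 reversals → CW.
shaft 2 → the spindle: external mesh, 1 reversal → CCW.
3 reversals in total — an odd number — so the spindle turns opposite to the drive motor.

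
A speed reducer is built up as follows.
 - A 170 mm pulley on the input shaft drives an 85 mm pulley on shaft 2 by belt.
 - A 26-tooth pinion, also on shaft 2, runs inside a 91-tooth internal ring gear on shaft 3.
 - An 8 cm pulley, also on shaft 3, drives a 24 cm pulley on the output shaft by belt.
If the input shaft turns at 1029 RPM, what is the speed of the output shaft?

196 RPM

Belt: ratio = 85/170 = 0.5, so shaft 2 turns at 1029 / 0.5 = 2058 RPM.
Internal gear: ratio = 91/26 = 3.5, so shaft 3 turns at 2058 / 3.5 = 588 RPM.
Belt: ratio = 24/8 = 3, so the output shaft turns at 588 / 3 = 196 RPM.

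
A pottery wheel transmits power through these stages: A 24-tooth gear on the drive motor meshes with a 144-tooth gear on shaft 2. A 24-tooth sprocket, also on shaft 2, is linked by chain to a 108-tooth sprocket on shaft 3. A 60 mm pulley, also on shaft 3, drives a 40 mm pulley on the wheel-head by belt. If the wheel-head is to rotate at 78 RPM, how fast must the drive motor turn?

Overall ratio R = 6 × 4.5 × 0.66667 = 18.
Required input speed = output speed × R = 78 × 18 = 1404 RPM.

1404 RPM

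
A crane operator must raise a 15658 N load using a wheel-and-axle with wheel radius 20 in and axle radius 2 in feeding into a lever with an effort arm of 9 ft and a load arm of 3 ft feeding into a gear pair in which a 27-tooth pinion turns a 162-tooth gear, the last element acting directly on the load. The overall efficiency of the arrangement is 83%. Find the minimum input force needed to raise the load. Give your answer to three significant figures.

105 N

Wheel-and-axle MA = R/r = 20/2 = 10.
Lever MA = effort arm / load arm = 9/3 = 3.
Gear pair MA = 162/27 = 6.
Combined ideal MA = 10 × 3 × 6 = 180.
Actual MA = 180 × 0.83 = 149.4.
Effort = load / actual MA = 15658 / 149.4 = 104.81 N.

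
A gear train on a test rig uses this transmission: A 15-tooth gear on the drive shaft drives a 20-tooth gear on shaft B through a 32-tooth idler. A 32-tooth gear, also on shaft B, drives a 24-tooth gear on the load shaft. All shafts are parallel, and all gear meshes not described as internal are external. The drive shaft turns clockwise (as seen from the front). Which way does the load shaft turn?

counterclockwise

the drive shaft → shaft B: driver → idler → driven is 2 external meshes, 2 reversals → CW.
shaft B → the load shaft: external mesh, 1 reversal → CCW.
3 reversals in total — an odd number — so the load shaft turns opposite to the drive shaft.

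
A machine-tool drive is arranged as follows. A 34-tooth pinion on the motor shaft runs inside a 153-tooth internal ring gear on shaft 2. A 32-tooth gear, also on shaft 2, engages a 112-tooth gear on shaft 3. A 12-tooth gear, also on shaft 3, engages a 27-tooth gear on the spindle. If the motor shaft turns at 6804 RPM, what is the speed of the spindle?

the motor shaft → shaft 2 (internal gear, 153/34): 6804 ÷ 4.5 = 1512 RPM
shaft 2 → shaft 3 (gear mesh, 112/32): 1512 ÷ 3.5 = 432 RPM
shaft 3 → the spindle (gear mesh, 27/12): 432 ÷ 2.25 = 192 RPM

192 RPM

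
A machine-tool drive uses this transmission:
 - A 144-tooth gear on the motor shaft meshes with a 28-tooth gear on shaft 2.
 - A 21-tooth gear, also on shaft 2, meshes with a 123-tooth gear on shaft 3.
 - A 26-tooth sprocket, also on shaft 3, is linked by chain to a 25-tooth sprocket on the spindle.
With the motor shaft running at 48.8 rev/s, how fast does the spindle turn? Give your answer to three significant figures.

44.6 rev/s

the motor shaft → shaft 2 (gear mesh, 28/144): 48.8 ÷ 0.19444 = 250.97 rev/s
shaft 2 → shaft 3 (gear mesh, 123/21): 250.97 ÷ 5.8571 = 42.849 rev/s
shaft 3 → the spindle (chain, 25/26): 42.849 ÷ 0.96154 = 44.563 rev/s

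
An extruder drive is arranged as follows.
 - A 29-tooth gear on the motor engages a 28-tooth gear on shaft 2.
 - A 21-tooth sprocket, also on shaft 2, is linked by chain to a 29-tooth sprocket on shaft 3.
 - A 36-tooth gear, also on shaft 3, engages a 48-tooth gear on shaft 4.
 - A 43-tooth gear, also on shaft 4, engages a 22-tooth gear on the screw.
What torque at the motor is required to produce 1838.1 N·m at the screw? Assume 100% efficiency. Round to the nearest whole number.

2021 N·m

Overall ratio R = 0.96552 × 1.381 × 1.3333 × 0.51163 = 0.90956.
Input torque = output torque / R = 1838.1 / 0.90956 = 2020.9 N·m.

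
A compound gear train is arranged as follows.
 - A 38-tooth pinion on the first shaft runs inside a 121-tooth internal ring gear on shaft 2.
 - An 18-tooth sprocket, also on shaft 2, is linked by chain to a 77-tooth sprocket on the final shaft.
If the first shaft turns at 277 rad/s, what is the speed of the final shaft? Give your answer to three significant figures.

20.3 rad/s

Internal gear: ratio = 121/38 = 3.1842, so shaft 2 turns at 277 / 3.1842 = 86.992 rad/s.
Chain: ratio = 77/18 = 4.2778, so the final shaft turns at 86.992 / 4.2778 = 20.336 rad/s.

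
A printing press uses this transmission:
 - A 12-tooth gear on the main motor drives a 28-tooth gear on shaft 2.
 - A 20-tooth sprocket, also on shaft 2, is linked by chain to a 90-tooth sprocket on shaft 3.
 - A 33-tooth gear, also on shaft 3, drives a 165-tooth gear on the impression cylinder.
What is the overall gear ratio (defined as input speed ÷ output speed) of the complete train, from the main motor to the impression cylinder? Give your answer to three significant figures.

52.5

Each stage contributes driven/driver: gear mesh 28/12 = 2.3333, chain 90/20 = 4.5, gear mesh 165/33 = 5.
Overall: 2.3333 × 4.5 × 5 = 52.5.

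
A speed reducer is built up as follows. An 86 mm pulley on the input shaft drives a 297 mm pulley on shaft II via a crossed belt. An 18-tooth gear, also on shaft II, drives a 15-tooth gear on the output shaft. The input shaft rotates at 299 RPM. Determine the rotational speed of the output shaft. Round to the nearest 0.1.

103.9 RPM

Belt: ratio = 297/86 = 3.4535, so shaft II turns at 299 / 3.4535 = 86.579 RPM.
Gear mesh: ratio = 15/18 = 0.83333, so the output shaft turns at 86.579 / 0.83333 = 103.89 RPM.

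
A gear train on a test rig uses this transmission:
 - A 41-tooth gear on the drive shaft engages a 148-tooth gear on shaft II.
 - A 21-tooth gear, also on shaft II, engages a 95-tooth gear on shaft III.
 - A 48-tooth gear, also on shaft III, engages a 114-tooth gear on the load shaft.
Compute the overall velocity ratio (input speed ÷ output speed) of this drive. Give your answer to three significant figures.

Each stage contributes driven/driver: gear mesh 148/41 = 3.6098, gear mesh 95/21 = 4.5238, gear mesh 114/48 = 2.375.
Overall: 3.6098 × 4.5238 × 2.375 = 38.783.

38.8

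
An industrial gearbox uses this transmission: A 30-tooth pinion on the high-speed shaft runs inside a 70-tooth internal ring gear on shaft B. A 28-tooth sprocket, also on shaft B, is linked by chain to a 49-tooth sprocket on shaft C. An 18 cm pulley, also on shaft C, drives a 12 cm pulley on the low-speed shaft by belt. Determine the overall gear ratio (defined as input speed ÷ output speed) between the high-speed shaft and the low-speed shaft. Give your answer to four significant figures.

2.722

Each stage contributes driven/driver: internal gear 70/30 = 2.3333, chain 49/28 = 1.75, belt 12/18 = 0.66667.
Overall: 2.3333 × 1.75 × 0.66667 = 2.7222.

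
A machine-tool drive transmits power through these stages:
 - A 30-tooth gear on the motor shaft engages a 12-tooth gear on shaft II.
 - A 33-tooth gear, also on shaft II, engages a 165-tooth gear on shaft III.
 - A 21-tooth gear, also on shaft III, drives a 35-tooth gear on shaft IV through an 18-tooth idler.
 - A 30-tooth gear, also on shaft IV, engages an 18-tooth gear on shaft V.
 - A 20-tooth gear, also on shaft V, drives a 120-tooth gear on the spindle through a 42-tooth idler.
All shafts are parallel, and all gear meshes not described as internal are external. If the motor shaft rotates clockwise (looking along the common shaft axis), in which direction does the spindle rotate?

counterclockwise

the motor shaft → shaft II: external mesh, 1 reversal → CCW.
shaft II → shaft III: external mesh, 1 reversal → CW.
shaft III → shaft IV: driver → idler → driven is 2 external meshes, 2 reversals → CW.
shaft IV → shaft V: external mesh, 1 reversal → CCW.
shaft V → the spindle: driver → idler → driven is 2 external meshes, 2 reversals → CCW.
7 reversals in total — an odd number — so the spindle turns opposite to the motor shaft.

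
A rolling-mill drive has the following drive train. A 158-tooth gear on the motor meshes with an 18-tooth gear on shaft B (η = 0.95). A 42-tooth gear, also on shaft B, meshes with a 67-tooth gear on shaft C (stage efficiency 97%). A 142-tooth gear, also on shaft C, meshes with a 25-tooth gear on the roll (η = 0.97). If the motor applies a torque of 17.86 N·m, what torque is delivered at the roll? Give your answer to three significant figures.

0.511 N·m

After the gear mesh (18/158): 17.86 × 0.11392 × 0.95 = 1.9329 N·m
After the gear mesh (67/42): 1.9329 × 1.5952 × 0.97 = 2.991 N·m
After the gear mesh (25/142): 2.991 × 0.17606 × 0.97 = 0.51079 N·m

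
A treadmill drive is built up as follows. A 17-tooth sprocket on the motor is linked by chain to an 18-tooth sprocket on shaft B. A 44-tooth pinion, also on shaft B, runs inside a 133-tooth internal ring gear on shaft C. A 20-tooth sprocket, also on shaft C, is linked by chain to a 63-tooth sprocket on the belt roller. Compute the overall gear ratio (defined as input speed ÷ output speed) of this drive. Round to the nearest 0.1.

Each stage contributes driven/driver: chain 18/17 = 1.0588, internal gear 133/44 = 3.0227, chain 63/20 = 3.15.
Overall: 1.0588 × 3.0227 × 3.15 = 10.082.

10.1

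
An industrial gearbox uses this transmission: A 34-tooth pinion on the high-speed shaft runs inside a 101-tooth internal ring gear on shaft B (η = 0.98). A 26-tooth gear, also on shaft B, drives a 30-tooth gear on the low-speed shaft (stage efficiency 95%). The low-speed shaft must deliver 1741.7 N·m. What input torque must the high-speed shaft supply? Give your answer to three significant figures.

546 N·m

Overall ratio R = 2.9706 × 1.1538 = 3.4276; overall efficiency η = 0.98 × 0.95 = 0.9310.
Input torque = output torque / (R × η) = 1741.7 / (3.4276 × 0.9310) = 545.8 N·m.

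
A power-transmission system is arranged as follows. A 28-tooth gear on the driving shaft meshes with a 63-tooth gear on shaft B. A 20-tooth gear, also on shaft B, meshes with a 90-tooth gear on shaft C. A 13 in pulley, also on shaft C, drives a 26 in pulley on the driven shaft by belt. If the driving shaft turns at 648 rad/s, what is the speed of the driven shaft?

32 rad/s

Gear mesh: ratio = 63/28 = 2.25, so shaft B turns at 648 / 2.25 = 288 rad/s.
Gear mesh: ratio = 90/20 = 4.5, so shaft C turns at 288 / 4.5 = 64 rad/s.
Belt: ratio = 26/13 = 2, so the driven shaft turns at 64 / 2 = 32 rad/s.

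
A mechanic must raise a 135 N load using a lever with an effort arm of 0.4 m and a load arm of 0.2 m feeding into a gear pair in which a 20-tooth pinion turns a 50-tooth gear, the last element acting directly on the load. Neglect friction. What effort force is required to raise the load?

Lever MA = effort arm / load arm = 0.4/0.2 = 2.
Gear pair MA = 50/20 = 2.5.
Combined ideal MA = 2 × 2.5 = 5.
Effort = load / MA = 135 / 5 = 27 N.

27 N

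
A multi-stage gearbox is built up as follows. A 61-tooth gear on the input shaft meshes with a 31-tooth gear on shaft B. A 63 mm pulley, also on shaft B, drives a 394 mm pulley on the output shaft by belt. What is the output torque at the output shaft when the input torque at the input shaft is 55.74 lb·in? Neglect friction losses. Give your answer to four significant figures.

gear mesh 31/61 = 0.5082 → τ = 55.74·0.5082 = 28.327 lb·in
belt 394/63 = 6.254 → τ = 28.327·6.254 = 177.16 lb·in

177.2 lb·in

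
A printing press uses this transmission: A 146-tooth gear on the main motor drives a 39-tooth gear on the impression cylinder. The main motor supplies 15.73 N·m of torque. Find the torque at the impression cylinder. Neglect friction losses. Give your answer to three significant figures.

4.20 N·m

After the gear mesh (39/146): 15.73 × 0.26712 = 4.2018 N·m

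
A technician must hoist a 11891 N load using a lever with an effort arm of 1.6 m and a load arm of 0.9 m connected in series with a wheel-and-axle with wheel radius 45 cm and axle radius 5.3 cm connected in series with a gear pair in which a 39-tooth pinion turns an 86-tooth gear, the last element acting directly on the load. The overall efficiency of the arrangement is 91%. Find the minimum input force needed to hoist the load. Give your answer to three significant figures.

Lever MA = effort arm / load arm = 1.6/0.9 = 1.7778.
Wheel-and-axle MA = R/r = 45/5.3 = 8.4906.
Gear pair MA = 86/39 = 2.2051.
Combined ideal MA = 1.7778 × 8.4906 × 2.2051 = 33.285.
Actual MA = 33.285 × 0.91 = 30.289.
Effort = load / actual MA = 11891 / 30.289 = 392.58 N.

393 N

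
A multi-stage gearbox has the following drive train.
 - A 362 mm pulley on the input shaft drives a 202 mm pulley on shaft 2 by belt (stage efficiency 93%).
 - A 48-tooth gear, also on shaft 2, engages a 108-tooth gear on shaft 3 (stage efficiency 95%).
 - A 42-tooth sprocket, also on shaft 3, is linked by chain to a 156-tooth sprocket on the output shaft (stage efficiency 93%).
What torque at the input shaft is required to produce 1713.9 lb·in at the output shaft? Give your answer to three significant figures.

447 lb·in

Overall ratio R = 0.55801 × 2.25 × 3.7143 = 4.6634; overall efficiency η = 0.93 × 0.95 × 0.93 = 0.8217.
Input torque = output torque / (R × η) = 1713.9 / (4.6634 × 0.8217) = 447.3 lb·in.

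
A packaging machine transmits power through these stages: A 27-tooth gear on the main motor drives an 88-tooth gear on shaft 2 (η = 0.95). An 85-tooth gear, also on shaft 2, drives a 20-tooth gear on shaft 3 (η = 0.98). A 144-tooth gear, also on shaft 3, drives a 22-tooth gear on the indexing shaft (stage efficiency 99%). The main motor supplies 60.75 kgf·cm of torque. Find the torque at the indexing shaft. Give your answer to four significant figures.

gear mesh 88/27 = 3.2593 → τ = 60.75·3.2593·0.95 = 188.1 kgf·cm
gear mesh 20/85 = 0.23529 → τ = 188.1·0.23529·0.98 = 43.374 kgf·cm
gear mesh 22/144 = 0.15278 → τ = 43.374·0.15278·0.99 = 6.5603 kgf·cm

6.560 kgf·cm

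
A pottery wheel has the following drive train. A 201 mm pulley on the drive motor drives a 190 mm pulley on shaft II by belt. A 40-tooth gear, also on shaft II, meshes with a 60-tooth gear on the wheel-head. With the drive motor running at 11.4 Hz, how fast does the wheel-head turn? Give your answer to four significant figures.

8.040 Hz

Belt: ratio = 190/201 = 0.94527, so shaft II turns at 11.4 / 0.94527 = 12.06 Hz.
Gear mesh: ratio = 60/40 = 1.5, so the wheel-head turns at 12.06 / 1.5 = 8.04 Hz.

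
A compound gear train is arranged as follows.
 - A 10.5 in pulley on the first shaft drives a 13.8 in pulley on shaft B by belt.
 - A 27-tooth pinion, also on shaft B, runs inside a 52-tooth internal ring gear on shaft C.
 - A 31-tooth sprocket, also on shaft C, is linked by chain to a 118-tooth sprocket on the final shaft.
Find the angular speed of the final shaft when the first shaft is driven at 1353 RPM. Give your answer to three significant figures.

140 RPM

Belt: ratio = 13.8/10.5 = 1.3143, so shaft B turns at 1353 / 1.3143 = 1029.5 RPM.
Internal gear: ratio = 52/27 = 1.9259, so shaft C turns at 1029.5 / 1.9259 = 534.53 RPM.
Chain: ratio = 118/31 = 3.8065, so the final shaft turns at 534.53 / 3.8065 = 140.43 RPM.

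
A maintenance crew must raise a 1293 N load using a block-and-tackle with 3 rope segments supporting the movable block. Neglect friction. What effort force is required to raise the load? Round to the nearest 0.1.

Block-and-tackle MA = number of supporting rope parts = 3.
Effort = load / MA = 1293 / 3 = 431 N.

431.0 N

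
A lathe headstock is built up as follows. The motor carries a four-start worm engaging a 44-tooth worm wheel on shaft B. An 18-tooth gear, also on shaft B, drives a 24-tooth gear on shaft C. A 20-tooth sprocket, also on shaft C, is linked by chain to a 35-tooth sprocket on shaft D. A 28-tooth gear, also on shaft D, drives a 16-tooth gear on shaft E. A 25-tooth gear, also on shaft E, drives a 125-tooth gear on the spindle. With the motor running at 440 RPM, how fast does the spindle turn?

6 RPM

Worm: ratio = 44/4 = 11, so shaft B turns at 440 / 11 = 40 RPM.
Gear mesh: ratio = 24/18 = 1.3333, so shaft C turns at 40 / 1.3333 = 30 RPM.
Chain: ratio = 35/20 = 1.75, so shaft D turns at 30 / 1.75 = 17.143 RPM.
Gear mesh: ratio = 16/28 = 0.57143, so shaft E turns at 17.143 / 0.57143 = 30 RPM.
Gear mesh: ratio = 125/25 = 5, so the spindle turns at 30 / 5 = 6 RPM.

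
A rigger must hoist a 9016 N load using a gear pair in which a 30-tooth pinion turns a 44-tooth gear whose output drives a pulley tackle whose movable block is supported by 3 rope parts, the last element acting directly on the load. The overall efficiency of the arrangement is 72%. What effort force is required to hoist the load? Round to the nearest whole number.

2846 N

Gear pair MA = 44/30 = 1.4667.
Block-and-tackle MA = number of supporting rope parts = 3.
Combined ideal MA = 1.4667 × 3 = 4.4.
Actual MA = 4.4 × 0.72 = 3.168.
Effort = load / actual MA = 9016 / 3.168 = 2846 N.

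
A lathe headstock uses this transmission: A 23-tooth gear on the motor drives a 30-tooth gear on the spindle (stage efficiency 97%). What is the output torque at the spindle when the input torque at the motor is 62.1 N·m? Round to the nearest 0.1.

Gear mesh: ratio = 30/23 = 1.3043; torque at the spindle = 62.1 × 1.3043 × 0.97 = 78.57 N·m.

78.6 N·m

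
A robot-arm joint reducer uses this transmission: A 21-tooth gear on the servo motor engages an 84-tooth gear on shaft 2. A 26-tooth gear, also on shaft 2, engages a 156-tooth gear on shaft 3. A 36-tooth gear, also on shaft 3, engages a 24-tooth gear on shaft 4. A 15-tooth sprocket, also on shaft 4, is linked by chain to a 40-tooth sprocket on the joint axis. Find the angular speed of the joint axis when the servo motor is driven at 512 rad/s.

12 rad/s

the servo motor → shaft 2 (gear mesh, 84/21): 512 ÷ 4 = 128 rad/s
shaft 2 → shaft 3 (gear mesh, 156/26): 128 ÷ 6 = 21.333 rad/s
shaft 3 → shaft 4 (gear mesh, 24/36): 21.333 ÷ 0.66667 = 32 rad/s
shaft 4 → the joint axis (chain, 40/15): 32 ÷ 2.6667 = 12 rad/s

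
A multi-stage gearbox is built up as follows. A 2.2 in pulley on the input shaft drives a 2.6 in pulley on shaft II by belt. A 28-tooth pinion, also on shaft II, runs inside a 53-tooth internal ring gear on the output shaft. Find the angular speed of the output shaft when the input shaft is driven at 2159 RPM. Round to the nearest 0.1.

Belt: ratio = 2.6/2.2 = 1.1818, so shaft II turns at 2159 / 1.1818 = 1826.8 RPM.
Internal gear: ratio = 53/28 = 1.8929, so the output shaft turns at 1826.8 / 1.8929 = 965.13 RPM.

965.1 RPM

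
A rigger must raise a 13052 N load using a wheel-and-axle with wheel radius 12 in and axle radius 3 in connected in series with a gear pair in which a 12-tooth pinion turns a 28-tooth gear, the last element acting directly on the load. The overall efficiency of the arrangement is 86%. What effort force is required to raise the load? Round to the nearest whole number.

Wheel-and-axle MA = R/r = 12/3 = 4.
Gear pair MA = 28/12 = 2.3333.
Combined ideal MA = 4 × 2.3333 = 9.3333.
Actual MA = 9.3333 × 0.86 = 8.0267.
Effort = load / actual MA = 13052 / 8.0267 = 1626.1 N.

1626 N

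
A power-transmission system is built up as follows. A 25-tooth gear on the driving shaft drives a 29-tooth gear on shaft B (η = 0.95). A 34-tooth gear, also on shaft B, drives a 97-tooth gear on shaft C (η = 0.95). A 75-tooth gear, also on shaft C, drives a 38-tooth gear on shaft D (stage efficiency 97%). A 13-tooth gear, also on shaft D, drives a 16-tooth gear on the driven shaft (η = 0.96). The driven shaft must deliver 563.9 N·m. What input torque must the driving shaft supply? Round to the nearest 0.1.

Overall ratio R = 1.16 × 2.8529 × 0.50667 × 1.2308 = 2.0637; overall efficiency η = 0.95 × 0.95 × 0.97 × 0.96 = 0.8404.
Input torque = output torque / (R × η) = 563.9 / (2.0637 × 0.8404) = 325.13 N·m.

325.1 N·m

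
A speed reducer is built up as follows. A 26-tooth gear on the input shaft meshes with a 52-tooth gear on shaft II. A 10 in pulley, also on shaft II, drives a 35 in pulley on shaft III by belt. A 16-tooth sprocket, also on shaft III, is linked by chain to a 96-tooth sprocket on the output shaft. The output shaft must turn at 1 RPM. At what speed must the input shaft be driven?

42 RPM

Overall ratio R = 2 × 3.5 × 6 = 42.
Required input speed = output speed × R = 1 × 42 = 42 RPM.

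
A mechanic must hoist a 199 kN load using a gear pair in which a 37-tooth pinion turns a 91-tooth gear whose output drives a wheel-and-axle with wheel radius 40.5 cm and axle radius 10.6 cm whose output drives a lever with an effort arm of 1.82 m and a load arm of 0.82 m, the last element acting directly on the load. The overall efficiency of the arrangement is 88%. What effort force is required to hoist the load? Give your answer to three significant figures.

Gear pair MA = 91/37 = 2.4595.
Wheel-and-axle MA = R/r = 40.5/10.6 = 3.8208.
Lever MA = effort arm / load arm = 1.82/0.82 = 2.2195.
Combined ideal MA = 2.4595 × 3.8208 × 2.2195 = 20.857.
Actual MA = 20.857 × 0.88 = 18.354.
Effort = load / actual MA = 199 / 18.354 = 10.842 kN.

10.8 kN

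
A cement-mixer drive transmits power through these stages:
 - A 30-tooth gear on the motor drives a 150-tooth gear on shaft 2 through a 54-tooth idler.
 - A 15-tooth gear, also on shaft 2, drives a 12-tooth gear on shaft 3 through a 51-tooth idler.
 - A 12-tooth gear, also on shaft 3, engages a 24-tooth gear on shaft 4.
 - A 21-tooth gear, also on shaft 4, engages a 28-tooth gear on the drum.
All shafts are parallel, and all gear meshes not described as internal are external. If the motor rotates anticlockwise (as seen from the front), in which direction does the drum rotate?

anticlockwise

the motor → shaft 2: driver → idler → driven is 2 external meshes, 2 reversals → CCW.
shaft 2 → shaft 3: driver → idler → driven is 2 external meshes, 2 reversals → CCW.
shaft 3 → shaft 4: external mesh, 1 reversal → CW.
shaft 4 → the drum: external mesh, 1 reversal → CCW.
6 reversals in total — an even number — so the drum turns the same way as the motor.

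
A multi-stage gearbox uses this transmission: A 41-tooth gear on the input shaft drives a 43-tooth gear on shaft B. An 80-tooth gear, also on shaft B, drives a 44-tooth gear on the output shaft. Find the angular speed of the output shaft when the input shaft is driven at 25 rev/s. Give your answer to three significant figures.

43.3 rev/s

gear mesh 43/41 = 1.0488 → 25/1.0488 = 23.837 rev/s
gear mesh 44/80 = 0.55 → 23.837/0.55 = 43.34 rev/s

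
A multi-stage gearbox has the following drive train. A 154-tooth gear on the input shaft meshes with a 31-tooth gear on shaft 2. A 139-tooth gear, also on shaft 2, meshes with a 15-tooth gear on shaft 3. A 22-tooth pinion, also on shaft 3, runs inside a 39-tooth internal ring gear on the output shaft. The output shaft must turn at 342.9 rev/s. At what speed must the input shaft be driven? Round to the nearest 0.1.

13.2 rev/s

Overall ratio R = 0.2013 × 0.10791 × 1.7727 = 0.038509.
Required input speed = output speed × R = 342.9 × 0.038509 = 13.205 rev/s.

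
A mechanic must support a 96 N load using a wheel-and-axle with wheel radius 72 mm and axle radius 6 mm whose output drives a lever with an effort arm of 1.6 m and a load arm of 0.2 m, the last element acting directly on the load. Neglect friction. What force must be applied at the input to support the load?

Wheel-and-axle MA = R/r = 72/6 = 12.
Lever MA = effort arm / load arm = 1.6/0.2 = 8.
Combined ideal MA = 12 × 8 = 96.
Effort = load / MA = 96 / 96 = 1 N.

1 N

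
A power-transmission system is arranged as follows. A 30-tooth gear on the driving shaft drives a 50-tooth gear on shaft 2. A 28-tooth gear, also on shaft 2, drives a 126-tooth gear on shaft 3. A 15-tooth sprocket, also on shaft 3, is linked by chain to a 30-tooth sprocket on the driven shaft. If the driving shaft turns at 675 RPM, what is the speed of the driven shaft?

Gear mesh: ratio = 50/30 = 1.6667, so shaft 2 turns at 675 / 1.6667 = 405 RPM.
Gear mesh: ratio = 126/28 = 4.5, so shaft 3 turns at 405 / 4.5 = 90 RPM.
Chain: ratio = 30/15 = 2, so the driven shaft turns at 90 / 2 = 45 RPM.

45 RPM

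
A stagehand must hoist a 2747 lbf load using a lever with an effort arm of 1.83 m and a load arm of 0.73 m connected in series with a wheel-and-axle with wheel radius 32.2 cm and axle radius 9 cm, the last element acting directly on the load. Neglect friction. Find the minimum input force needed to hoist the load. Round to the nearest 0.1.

306.3 lbf

Lever MA = effort arm / load arm = 1.83/0.73 = 2.5068.
Wheel-and-axle MA = R/r = 32.2/9 = 3.5778.
Combined ideal MA = 2.5068 × 3.5778 = 8.9689.
Effort = load / MA = 2747 / 8.9689 = 306.28 lbf.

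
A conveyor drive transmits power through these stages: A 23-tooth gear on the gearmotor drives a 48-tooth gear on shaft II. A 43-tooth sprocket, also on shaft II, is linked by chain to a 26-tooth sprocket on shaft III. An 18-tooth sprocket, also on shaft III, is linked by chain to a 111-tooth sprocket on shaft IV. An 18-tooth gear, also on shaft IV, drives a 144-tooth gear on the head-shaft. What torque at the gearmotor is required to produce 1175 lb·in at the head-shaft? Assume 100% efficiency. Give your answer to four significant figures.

18.87 lb·in

Overall ratio R = 2.087 × 0.60465 × 6.1667 × 8 = 62.253.
Input torque = output torque / R = 1175 / 62.253 = 18.875 lb·in.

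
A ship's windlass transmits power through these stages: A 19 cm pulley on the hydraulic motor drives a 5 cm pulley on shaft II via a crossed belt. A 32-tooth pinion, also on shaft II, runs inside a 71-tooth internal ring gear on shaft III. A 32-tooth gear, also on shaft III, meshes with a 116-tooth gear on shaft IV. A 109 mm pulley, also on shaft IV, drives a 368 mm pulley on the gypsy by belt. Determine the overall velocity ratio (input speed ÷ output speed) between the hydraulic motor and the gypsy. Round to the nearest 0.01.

7.15

Each stage contributes driven/driver: belt 5/19 = 0.26316, internal gear 71/32 = 2.2188, gear mesh 116/32 = 3.625, belt 368/109 = 3.3761.
Overall: 0.26316 × 2.2188 × 3.625 × 3.3761 = 7.1459.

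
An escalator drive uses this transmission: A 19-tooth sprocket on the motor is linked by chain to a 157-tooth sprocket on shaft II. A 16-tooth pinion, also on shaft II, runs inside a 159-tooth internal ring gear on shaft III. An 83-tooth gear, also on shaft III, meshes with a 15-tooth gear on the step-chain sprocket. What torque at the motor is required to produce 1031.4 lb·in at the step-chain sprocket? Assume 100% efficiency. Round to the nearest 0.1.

69.5 lb·in

Overall ratio R = 8.2632 × 9.9375 × 0.18072 = 14.84.
Input torque = output torque / R = 1031.4 / 14.84 = 69.501 lb·in.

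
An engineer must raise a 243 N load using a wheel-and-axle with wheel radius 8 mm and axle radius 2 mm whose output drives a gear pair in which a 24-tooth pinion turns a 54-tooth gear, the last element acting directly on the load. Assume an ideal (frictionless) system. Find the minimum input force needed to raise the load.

27 N

Wheel-and-axle MA = R/r = 8/2 = 4.
Gear pair MA = 54/24 = 2.25.
Combined ideal MA = 4 × 2.25 = 9.
Effort = load / MA = 243 / 9 = 27 N.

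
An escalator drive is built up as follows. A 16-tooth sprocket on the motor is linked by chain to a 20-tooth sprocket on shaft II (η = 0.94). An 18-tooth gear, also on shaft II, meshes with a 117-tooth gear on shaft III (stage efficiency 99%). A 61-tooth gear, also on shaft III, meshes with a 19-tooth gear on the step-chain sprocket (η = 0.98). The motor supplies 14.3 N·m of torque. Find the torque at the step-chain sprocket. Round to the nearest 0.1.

Chain: ratio = 20/16 = 1.25; torque at shaft II = 14.3 × 1.25 × 0.94 = 16.802 N·m.
Gear mesh: ratio = 117/18 = 6.5; torque at shaft III = 16.802 × 6.5 × 0.99 = 108.12 N·m.
Gear mesh: ratio = 19/61 = 0.31148; torque at the step-chain sprocket = 108.12 × 0.31148 × 0.98 = 33.004 N·m.

33.0 N·m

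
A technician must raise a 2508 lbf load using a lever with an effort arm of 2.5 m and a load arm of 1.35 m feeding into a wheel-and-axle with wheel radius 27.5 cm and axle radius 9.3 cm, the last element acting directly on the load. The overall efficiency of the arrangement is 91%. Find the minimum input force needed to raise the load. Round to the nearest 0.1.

503.3 lbf

Lever MA = effort arm / load arm = 2.5/1.35 = 1.8519.
Wheel-and-axle MA = R/r = 27.5/9.3 = 2.957.
Combined ideal MA = 1.8519 × 2.957 = 5.4759.
Actual MA = 5.4759 × 0.91 = 4.9831.
Effort = load / actual MA = 2508 / 4.9831 = 503.3 lbf.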